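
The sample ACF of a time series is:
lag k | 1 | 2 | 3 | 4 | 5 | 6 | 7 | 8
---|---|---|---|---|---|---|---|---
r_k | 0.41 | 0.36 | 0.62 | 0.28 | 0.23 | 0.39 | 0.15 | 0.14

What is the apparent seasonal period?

The largest autocorrelation is r_3 = 0.62; the remaining lags stay at or below 0.41. The elevated value at lag 1 (0.41), dropping to 0.36 at lag 2, reflects decaying short-term dependence rather than seasonality.
The dominant spike at lag 3 indicates a seasonal period of 3.

3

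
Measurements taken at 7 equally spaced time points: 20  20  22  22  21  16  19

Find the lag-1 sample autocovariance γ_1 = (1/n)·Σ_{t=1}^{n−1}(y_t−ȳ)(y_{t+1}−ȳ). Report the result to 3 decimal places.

0.857

Mean ȳ = (20 + 20 + 22 + 22 + 21 + 16 + 19)/7 = 20.0000
Deviations: 0.0000, 0.0000, 2.0000, 2.0000, 1.0000, -4.0000, -1.0000
Σ_{t=1}^{6}(y_t−ȳ)(y_{t+1}−ȳ) = 6.0000
γ_1 = 6.0000 / 7 = 0.857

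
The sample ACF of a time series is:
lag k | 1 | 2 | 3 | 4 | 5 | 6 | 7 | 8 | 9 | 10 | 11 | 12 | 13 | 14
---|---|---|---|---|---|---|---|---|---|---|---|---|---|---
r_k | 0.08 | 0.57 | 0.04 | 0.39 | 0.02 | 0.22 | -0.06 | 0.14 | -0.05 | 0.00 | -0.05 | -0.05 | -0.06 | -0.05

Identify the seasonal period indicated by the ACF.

2

The largest autocorrelation is r_2 = 0.57, with weaker echoes at lags 4 (0.39) and 6 (0.22); the remaining lags stay at or below 0.14.
The dominant spike at lag 2 indicates a seasonal period of 2.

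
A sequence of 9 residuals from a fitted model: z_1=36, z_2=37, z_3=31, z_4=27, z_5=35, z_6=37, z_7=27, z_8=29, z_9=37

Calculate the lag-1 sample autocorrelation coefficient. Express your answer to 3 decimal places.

Mean z̄ = (36 + 37 + 31 + 27 + 35 + 37 + 27 + 29 + 37)/9 = 32.8889
Numerator Σ_{t=1}^{8}(z_t−z̄)(z_{t+1}−z̄) = -4.9012
Denominator Σ(z_t−z̄)² = 152.8889
r_1 = -4.9012 / 152.8889 = -0.032

-0.032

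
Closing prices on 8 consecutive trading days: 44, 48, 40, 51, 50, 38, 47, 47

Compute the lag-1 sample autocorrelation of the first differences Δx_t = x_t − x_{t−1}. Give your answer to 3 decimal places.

-0.533

First differences Δx: 4, -8, 11, -1, -12, 9, 0
Mean of differences = 0.4286
Numerator Σ(Δx_t−Δx̄)(Δx_{t+1}−Δx̄) = -226.7551
Denominator Σ(Δx_t−Δx̄)² = 425.7143
r_1(Δx) = -226.7551 / 425.7143 = -0.533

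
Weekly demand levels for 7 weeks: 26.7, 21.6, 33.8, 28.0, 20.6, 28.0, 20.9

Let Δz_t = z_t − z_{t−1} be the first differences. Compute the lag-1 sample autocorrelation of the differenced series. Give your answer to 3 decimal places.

-0.529

First differences Δz: -5.1, 12.2, -5.8, -7.4, 7.4, -7.1
Mean of differences = -0.9667
Numerator Σ(Δz_t−Δz̄)(Δz_{t+1}−Δz̄) = -192.1078
Denominator Σ(Δz_t−Δz̄)² = 362.8133
r_1(Δz) = -192.1078 / 362.8133 = -0.529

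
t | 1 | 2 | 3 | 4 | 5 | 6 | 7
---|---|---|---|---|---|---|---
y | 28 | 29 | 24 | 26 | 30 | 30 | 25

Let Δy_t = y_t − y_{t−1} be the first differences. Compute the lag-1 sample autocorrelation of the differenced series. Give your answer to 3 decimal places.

First differences Δy: 1, -5, 2, 4, 0, -5
Mean of differences = -0.5000
Numerator Σ(Δy_t−Δȳ)(Δy_{t+1}−Δȳ) = -6.7500
Denominator Σ(Δy_t−Δȳ)² = 69.5000
r_1(Δy) = -6.7500 / 69.5000 = -0.097

-0.097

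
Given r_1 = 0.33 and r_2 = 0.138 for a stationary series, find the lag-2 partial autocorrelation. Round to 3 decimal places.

0.033

φ_{22} = (r_2 − r_1²) / (1 − r_1²)
r_1² = (0.33)² = 0.1089
Numerator = 0.138 − 0.1089 = 0.0291; denominator = 1 − 0.1089 = 0.8911
φ_{22} = 0.0291 / 0.8911 = 0.033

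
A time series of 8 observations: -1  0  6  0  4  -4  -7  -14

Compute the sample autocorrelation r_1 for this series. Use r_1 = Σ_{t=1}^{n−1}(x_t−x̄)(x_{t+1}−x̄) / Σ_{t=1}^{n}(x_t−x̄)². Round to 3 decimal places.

0.369

Mean x̄ = (-1 + 0 + 6 + 0 + 4 − 4 − 7 − 14)/8 = -2.0000
Deviations from mean: 1.0000, 2.0000, 8.0000, 2.0000, 6.0000, -2.0000, -5.0000, -12.0000
Numerator Σ_{t=1}^{7}(x_t−x̄)(x_{t+1}−x̄) = 104.0000
Denominator Σ(x_t−x̄)² = 282.0000
r_1 = 104.0000 / 282.0000 = 0.369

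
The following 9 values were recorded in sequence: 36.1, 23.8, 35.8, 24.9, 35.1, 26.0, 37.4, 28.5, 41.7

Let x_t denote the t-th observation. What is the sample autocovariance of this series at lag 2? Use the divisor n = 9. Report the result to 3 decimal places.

Mean x̄ = (36.1 + 23.8 + 35.8 + 24.9 + 35.1 + 26.0 + 37.4 + 28.5 + 41.7)/9 = 32.1444
Σ_{t=1}^{7}(x_t−x̄)(x_{t+2}−x̄) = 218.3738
γ_2 = 218.3738 / 9 = 24.264

24.264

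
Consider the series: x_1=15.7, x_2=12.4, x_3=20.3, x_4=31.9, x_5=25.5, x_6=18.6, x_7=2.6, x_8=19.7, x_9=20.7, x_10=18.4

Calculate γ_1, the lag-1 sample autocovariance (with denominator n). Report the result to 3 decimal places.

Mean x̄ = (15.7 + 12.4 + 20.3 + 31.9 + 25.5 + 18.6 + 2.6 + 19.7 + 20.7 + 18.4)/10 = 18.5800
Σ_{t=1}^{9}(x_t−x̄)(x_{t+1}−x̄) = 106.1676
γ_1 = 106.1676 / 10 = 10.617

10.617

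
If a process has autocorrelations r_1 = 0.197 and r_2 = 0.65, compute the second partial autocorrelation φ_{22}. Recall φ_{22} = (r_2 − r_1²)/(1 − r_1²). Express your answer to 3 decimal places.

0.636

φ_{22} = (r_2 − r_1²) / (1 − r_1²)
r_1² = (0.197)² = 0.038809
Numerator = 0.65 − 0.0388 = 0.6112; denominator = 1 − 0.0388 = 0.9612
φ_{22} = 0.6112 / 0.9612 = 0.636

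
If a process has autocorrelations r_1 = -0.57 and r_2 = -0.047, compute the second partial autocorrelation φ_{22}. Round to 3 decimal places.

-0.551

φ_{22} = (r_2 − r_1²) / (1 − r_1²)
r_1² = (-0.57)² = 0.3249
Numerator = -0.047 − 0.3249 = -0.3719; denominator = 1 − 0.3249 = 0.6751
φ_{22} = -0.3719 / 0.6751 = -0.551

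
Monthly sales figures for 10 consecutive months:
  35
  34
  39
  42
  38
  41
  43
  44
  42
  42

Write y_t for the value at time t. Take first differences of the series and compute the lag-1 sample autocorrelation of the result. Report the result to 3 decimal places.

-0.233

First differences Δy: -1, 5, 3, -4, 3, 2, 1, -2, 0
Mean of differences = 0.7778
Numerator Σ(Δy_t−Δȳ)(Δy_{t+1}−Δȳ) = -14.8272
Denominator Σ(Δy_t−Δȳ)² = 63.5556
r_1(Δy) = -14.8272 / 63.5556 = -0.233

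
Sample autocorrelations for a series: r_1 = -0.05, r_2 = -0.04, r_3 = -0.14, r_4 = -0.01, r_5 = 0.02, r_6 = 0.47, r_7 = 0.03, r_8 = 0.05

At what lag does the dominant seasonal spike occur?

The largest autocorrelation is r_6 = 0.47; the remaining lags stay at or below 0.05.
The dominant spike at lag 6 indicates a seasonal period of 6.

6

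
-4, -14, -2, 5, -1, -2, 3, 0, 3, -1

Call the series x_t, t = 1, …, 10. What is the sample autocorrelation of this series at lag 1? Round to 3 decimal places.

Mean x̄ = (-4 − 14 − 2 + 5 − 1 − 2 + 3 + 0 + 3 − 1)/10 = -1.3000
Numerator Σ_{t=1}^{9}(x_t−x̄)(x_{t+1}−x̄) = 49.9100
Denominator Σ(x_t−x̄)² = 248.1000
r_1 = 49.9100 / 248.1000 = 0.201

0.201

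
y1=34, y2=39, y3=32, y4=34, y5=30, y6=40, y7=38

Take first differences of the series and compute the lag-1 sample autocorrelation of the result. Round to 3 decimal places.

-0.605

First differences Δy: 5, -7, 2, -4, 10, -2
Mean of differences = 0.6667
Numerator Σ(Δy_t−Δȳ)(Δy_{t+1}−Δȳ) = -118.1111
Denominator Σ(Δy_t−Δȳ)² = 195.3333
r_1(Δy) = -118.1111 / 195.3333 = -0.605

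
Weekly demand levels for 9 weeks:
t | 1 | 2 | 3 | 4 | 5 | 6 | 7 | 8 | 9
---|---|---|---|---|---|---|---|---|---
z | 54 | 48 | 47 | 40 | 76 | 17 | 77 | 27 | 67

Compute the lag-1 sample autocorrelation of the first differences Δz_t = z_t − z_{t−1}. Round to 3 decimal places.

-0.867

First differences Δz: -6, -1, -7, 36, -59, 60, -50, 40
Mean of differences = 1.6250
Numerator Σ(Δz_t−Δz̄)(Δz_{t+1}−Δz̄) = -10871.5156
Denominator Σ(Δz_t−Δz̄)² = 12541.8750
r_1(Δz) = -10871.5156 / 12541.8750 = -0.867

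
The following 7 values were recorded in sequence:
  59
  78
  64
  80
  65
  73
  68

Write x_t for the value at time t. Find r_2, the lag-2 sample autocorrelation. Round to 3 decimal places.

Mean x̄ = (59 + 78 + 64 + 80 + 65 + 73 + 68)/7 = 69.5714
Numerator Σ_{t=1}^{5}(x_t−x̄)(x_{t+2}−x̄) = 215.2041
Denominator Σ(x_t−x̄)² = 357.7143
r_2 = 215.2041 / 357.7143 = 0.602

0.602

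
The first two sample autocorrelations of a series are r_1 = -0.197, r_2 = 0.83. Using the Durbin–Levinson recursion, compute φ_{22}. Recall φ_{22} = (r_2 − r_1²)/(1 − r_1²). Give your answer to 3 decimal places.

0.823

φ_{22} = (r_2 − r_1²) / (1 − r_1²)
r_1² = (-0.197)² = 0.038809
Numerator = 0.83 − 0.0388 = 0.7912; denominator = 1 − 0.0388 = 0.9612
φ_{22} = 0.7912 / 0.9612 = 0.823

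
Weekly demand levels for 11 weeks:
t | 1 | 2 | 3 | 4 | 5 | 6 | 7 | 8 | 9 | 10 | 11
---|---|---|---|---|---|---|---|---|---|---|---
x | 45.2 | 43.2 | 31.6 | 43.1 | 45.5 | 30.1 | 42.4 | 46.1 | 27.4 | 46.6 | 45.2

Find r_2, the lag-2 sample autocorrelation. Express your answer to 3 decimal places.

Mean x̄ = (45.2 + 43.2 + 31.6 + 43.1 + 45.5 + 30.1 + 42.4 + 46.1 + 27.4 + 46.6 + 45.2)/11 = 40.5818
Numerator Σ_{t=1}^{9}(x_t−x̄)(x_{t+2}−x̄) = -205.9879
Denominator Σ(x_t−x̄)² = 514.3164
r_2 = -205.9879 / 514.3164 = -0.401

-0.401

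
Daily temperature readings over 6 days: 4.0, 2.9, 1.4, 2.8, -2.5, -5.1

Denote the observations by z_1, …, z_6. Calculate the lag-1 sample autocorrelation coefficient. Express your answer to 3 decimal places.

0.346

Mean z̄ = (4.0 + 2.9 + 1.4 + 2.8 − 2.5 − 5.1)/6 = 0.5833
Numerator Σ_{t=1}^{5}(z_t−z̄)(z_{t+1}−z̄) = 22.3064
Denominator Σ(z_t−z̄)² = 64.4283
r_1 = 22.3064 / 64.4283 = 0.346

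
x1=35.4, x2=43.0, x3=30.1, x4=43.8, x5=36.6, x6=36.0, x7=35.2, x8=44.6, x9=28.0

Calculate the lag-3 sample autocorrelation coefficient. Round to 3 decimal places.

-0.045

Mean x̄ = (35.4 + 43.0 + 30.1 + 43.8 + 36.6 + 36.0 + 35.2 + 44.6 + 28.0)/9 = 36.9667
Numerator Σ_{t=1}^{6}(x_t−x̄)(x_{t+3}−x̄) = -12.4833
Denominator Σ(x_t−x̄)² = 275.5600
r_3 = -12.4833 / 275.5600 = -0.045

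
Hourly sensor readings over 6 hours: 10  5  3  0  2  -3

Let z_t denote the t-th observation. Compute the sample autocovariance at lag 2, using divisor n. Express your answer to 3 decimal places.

Mean z̄ = (10 + 5 + 3 + 0 + 2 − 3)/6 = 2.8333
Σ_{t=1}^{4}(z_t−z̄)(z_{t+2}−z̄) = 11.4444
γ_2 = 11.4444 / 6 = 1.907

1.907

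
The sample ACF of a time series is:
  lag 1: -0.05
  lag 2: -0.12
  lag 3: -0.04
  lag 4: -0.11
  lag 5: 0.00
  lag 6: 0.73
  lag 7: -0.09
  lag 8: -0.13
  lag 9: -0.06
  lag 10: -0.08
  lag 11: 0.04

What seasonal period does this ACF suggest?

The largest autocorrelation is r_6 = 0.73; the remaining lags stay at or below 0.04.
The dominant spike at lag 6 indicates a seasonal period of 6.

6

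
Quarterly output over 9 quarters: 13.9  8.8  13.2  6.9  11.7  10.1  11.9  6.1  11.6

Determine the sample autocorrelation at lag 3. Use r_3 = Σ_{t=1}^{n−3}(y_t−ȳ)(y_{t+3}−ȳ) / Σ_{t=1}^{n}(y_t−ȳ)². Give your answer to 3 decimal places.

-0.446

Mean ȳ = (13.9 + 8.8 + 13.2 + 6.9 + 11.7 + 10.1 + 11.9 + 6.1 + 11.6)/9 = 10.4667
Σ(y_t−ȳ)(y_{t+3}−ȳ) = (-12.2456) + (-2.0556) + (-1.0022) + (-5.1122) + (-5.3856) + (-0.4156) = -26.2167
Denominator Σ(y_t−ȳ)² = 58.8200
r_3 = -26.2167 / 58.8200 = -0.446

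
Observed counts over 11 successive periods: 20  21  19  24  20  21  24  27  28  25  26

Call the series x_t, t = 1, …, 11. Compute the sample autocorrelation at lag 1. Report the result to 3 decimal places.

0.518

Mean x̄ = (20 + 21 + 19 + 24 + 20 + 21 + 24 + 27 + 28 + 25 + 26)/11 = 23.1818
Numerator Σ_{t=1}^{10}(x_t−x̄)(x_{t+1}−x̄) = 50.6033
Denominator Σ(x_t−x̄)² = 97.6364
r_1 = 50.6033 / 97.6364 = 0.518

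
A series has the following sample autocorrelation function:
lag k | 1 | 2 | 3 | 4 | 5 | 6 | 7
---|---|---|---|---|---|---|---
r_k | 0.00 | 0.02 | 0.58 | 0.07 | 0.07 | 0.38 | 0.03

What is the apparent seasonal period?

The largest autocorrelation is r_3 = 0.58, with a weaker echo at lag 6 (0.38); the remaining lags stay at or below 0.07.
The dominant spike at lag 3 indicates a seasonal period of 3.

3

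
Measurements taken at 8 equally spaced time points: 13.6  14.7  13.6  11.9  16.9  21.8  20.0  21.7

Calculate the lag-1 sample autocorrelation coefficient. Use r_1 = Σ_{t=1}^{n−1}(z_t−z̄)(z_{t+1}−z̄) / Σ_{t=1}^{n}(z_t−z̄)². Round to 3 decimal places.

Mean z̄ = (13.6 + 14.7 + 13.6 + 11.9 + 16.9 + 21.8 + 20.0 + 21.7)/8 = 16.7750
Numerator Σ_{t=1}^{7}(z_t−z̄)(z_{t+1}−z̄) = 60.7619
Denominator Σ(z_t−z̄)² = 108.1550
r_1 = 60.7619 / 108.1550 = 0.562

0.562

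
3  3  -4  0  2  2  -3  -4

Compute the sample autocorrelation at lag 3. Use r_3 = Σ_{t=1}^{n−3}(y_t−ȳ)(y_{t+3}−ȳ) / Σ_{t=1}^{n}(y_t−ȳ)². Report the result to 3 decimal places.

Mean ȳ = (3 + 3 − 4 + 0 + 2 + 2 − 3 − 4)/8 = -0.1250
Σ(y_t−ȳ)(y_{t+3}−ȳ) = (0.3906) + (6.6406) + (-8.2344) + (-0.3594) + (-8.2344) = -9.7969
Denominator Σ(y_t−ȳ)² = 66.8750
r_3 = -9.7969 / 66.8750 = -0.146

-0.146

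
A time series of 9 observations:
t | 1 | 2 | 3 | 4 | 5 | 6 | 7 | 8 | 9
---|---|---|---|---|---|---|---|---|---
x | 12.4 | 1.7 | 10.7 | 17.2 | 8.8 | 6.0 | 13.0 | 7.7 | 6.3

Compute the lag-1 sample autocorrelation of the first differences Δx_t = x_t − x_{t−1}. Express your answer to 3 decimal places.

First differences Δx: -10.7, 9.0, 6.5, -8.4, -2.8, 7.0, -5.3, -1.4
Mean of differences = -0.7625
Numerator Σ(Δx_t−Δx̄)(Δx_{t+1}−Δx̄) = -114.1664
Denominator Σ(Δx_t−Δx̄)² = 390.5388
r_1(Δx) = -114.1664 / 390.5388 = -0.292

-0.292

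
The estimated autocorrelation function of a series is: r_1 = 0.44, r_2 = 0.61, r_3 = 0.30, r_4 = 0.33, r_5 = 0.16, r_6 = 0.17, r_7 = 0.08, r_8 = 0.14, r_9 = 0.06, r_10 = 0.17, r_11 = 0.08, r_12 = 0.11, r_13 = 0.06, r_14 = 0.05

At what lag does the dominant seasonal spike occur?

The largest autocorrelation is r_2 = 0.61; the remaining lags stay at or below 0.44.
The dominant spike at lag 2 indicates a seasonal period of 2.

2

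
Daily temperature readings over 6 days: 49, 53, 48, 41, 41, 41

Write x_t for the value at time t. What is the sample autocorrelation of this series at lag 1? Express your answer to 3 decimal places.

Mean x̄ = (49 + 53 + 48 + 41 + 41 + 41)/6 = 45.5000
Deviations from mean: 3.5000, 7.5000, 2.5000, -4.5000, -4.5000, -4.5000
Numerator Σ_{t=1}^{5}(x_t−x̄)(x_{t+1}−x̄) = 74.2500
Denominator Σ(x_t−x̄)² = 135.5000
r_1 = 74.2500 / 135.5000 = 0.548

0.548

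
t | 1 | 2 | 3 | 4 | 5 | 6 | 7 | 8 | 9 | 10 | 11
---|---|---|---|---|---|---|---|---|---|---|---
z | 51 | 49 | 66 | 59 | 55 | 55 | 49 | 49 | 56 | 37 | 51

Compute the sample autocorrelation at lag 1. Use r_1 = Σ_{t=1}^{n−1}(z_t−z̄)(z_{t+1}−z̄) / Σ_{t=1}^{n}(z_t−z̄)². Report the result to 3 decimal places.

Mean z̄ = (51 + 49 + 66 + 59 + 55 + 55 + 49 + 49 + 56 + 37 + 51)/11 = 52.4545
Numerator Σ_{t=1}^{10}(z_t−z̄)(z_{t+1}−z̄) = 28.6116
Denominator Σ(z_t−z̄)² = 530.7273
r_1 = 28.6116 / 530.7273 = 0.054

0.054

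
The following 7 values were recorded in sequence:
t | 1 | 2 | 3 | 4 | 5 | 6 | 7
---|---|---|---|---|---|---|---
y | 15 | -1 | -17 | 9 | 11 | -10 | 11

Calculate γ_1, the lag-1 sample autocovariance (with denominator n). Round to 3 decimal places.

-36.863

Mean ȳ = (15 − 1 − 17 + 9 + 11 − 10 + 11)/7 = 2.5714
Σ_{t=1}^{6}(y_t−ȳ)(y_{t+1}−ȳ) = -258.0408
γ_1 = -258.0408 / 7 = -36.863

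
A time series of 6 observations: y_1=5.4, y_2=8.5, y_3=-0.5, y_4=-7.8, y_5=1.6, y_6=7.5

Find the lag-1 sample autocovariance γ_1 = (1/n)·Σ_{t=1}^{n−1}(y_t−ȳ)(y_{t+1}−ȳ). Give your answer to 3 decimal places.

Mean ȳ = (5.4 + 8.5 − 0.5 − 7.8 + 1.6 + 7.5)/6 = 2.4500
Deviations: 2.9500, 6.0500, -2.9500, -10.2500, -0.8500, 5.0500
Σ_{t=1}^{5}(y_t−ȳ)(y_{t+1}−ȳ) = 34.6575
γ_1 = 34.6575 / 6 = 5.776

5.776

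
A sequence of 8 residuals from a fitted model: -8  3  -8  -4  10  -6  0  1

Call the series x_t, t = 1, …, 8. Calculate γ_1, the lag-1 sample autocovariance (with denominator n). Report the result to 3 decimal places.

-15.719

Mean x̄ = (-8 + 3 − 8 − 4 + 10 − 6 + 0 + 1)/8 = -1.5000
Deviations: -6.5000, 4.5000, -6.5000, -2.5000, 11.5000, -4.5000, 1.5000, 2.5000
Σ_{t=1}^{7}(x_t−x̄)(x_{t+1}−x̄) = -125.7500
γ_1 = -125.7500 / 8 = -15.719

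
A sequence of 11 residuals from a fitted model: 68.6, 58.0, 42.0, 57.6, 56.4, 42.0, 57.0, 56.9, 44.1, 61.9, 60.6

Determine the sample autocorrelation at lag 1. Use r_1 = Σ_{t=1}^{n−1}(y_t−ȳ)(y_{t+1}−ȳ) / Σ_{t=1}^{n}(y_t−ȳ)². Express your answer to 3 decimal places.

Mean ȳ = (68.6 + 58.0 + 42.0 + 57.6 + 56.4 + 42.0 + 57.0 + 56.9 + 44.1 + 61.9 + 60.6)/11 = 55.0091
Numerator Σ_{t=1}^{10}(y_t−ȳ)(y_{t+1}−ȳ) = -125.8664
Denominator Σ(y_t−ȳ)² = 746.0691
r_1 = -125.8664 / 746.0691 = -0.169

-0.169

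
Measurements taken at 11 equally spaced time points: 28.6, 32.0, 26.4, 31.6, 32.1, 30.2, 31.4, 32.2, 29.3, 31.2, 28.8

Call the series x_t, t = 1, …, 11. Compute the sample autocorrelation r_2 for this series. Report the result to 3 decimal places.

0.159

Mean x̄ = (28.6 + 32.0 + 26.4 + 31.6 + 32.1 + 30.2 + 31.4 + 32.2 + 29.3 + 31.2 + 28.8)/11 = 30.3455
Numerator Σ_{t=1}^{9}(x_t−x̄)(x_{t+2}−x̄) = 5.5359
Denominator Σ(x_t−x̄)² = 34.7873
r_2 = 5.5359 / 34.7873 = 0.159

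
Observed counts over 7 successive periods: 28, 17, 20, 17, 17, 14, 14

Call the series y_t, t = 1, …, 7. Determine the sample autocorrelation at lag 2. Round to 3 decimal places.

Mean ȳ = (28 + 17 + 20 + 17 + 17 + 14 + 14)/7 = 18.1429
Deviations from mean: 9.8571, -1.1429, 1.8571, -1.1429, -1.1429, -4.1429, -4.1429
Numerator Σ_{t=1}^{5}(y_t−ȳ)(y_{t+2}−ȳ) = 26.9592
Denominator Σ(y_t−ȳ)² = 138.8571
r_2 = 26.9592 / 138.8571 = 0.194

0.194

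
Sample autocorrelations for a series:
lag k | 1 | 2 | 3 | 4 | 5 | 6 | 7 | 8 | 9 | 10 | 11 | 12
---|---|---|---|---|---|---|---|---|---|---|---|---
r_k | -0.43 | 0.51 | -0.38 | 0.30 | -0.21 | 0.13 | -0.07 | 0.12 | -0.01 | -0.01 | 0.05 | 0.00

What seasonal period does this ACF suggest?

The largest autocorrelation is r_2 = 0.51, with a weaker echo at lag 4 (0.30); the remaining lags stay at or below 0.13.
The dominant spike at lag 2 indicates a seasonal period of 2.

2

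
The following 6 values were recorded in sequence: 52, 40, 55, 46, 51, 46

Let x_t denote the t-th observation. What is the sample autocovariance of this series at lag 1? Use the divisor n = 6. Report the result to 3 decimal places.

-19.019

Mean x̄ = (52 + 40 + 55 + 46 + 51 + 46)/6 = 48.3333
Σ_{t=1}^{5}(x_t−x̄)(x_{t+1}−x̄) = -114.1111
γ_1 = -114.1111 / 6 = -19.019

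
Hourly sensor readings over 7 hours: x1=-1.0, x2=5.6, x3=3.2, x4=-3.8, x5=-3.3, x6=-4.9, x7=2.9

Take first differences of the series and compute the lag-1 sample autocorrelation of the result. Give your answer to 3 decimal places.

First differences Δx: 6.6, -2.4, -7.0, 0.5, -1.6, 7.8
Mean of differences = 0.6500
Numerator Σ(Δx_t−Δx̄)(Δx_{t+1}−Δx̄) = -9.4175
Denominator Σ(Δx_t−Δx̄)² = 159.4350
r_1(Δx) = -9.4175 / 159.4350 = -0.059

-0.059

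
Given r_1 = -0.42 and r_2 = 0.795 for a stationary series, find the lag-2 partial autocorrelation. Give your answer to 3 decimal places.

0.751

φ_{22} = (r_2 − r_1²) / (1 − r_1²)
r_1² = (-0.42)² = 0.1764
Numerator = 0.795 − 0.1764 = 0.6186; denominator = 1 − 0.1764 = 0.8236
φ_{22} = 0.6186 / 0.8236 = 0.751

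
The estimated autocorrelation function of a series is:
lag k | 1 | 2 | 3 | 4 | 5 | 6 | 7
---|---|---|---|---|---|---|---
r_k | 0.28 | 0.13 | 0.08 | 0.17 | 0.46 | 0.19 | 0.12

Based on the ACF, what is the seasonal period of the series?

5

The largest autocorrelation is r_5 = 0.46; the remaining lags stay at or below 0.28. The elevated value at lag 1 (0.28), dropping to 0.13 at lag 2, reflects decaying short-term dependence rather than seasonality.
The dominant spike at lag 5 indicates a seasonal period of 5.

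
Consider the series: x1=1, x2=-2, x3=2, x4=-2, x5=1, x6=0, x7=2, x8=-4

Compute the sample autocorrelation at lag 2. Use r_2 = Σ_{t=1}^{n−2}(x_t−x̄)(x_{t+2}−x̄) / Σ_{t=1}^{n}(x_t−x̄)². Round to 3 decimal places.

Mean x̄ = (1 − 2 + 2 − 2 + 1 + 0 + 2 − 4)/8 = -0.2500
Deviations from mean: 1.2500, -1.7500, 2.2500, -1.7500, 1.2500, 0.2500, 2.2500, -3.7500
Σ(x_t−x̄)(x_{t+2}−x̄) = (2.8125) + (3.0625) + (2.8125) + (-0.4375) + (2.8125) + (-0.9375) = 10.1250
Denominator Σ(x_t−x̄)² = 33.5000
r_2 = 10.1250 / 33.5000 = 0.302

0.302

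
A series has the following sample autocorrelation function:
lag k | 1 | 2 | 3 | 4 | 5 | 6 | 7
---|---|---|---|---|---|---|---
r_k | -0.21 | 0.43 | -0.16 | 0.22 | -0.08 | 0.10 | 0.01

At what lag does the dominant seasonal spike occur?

2

The largest autocorrelation is r_2 = 0.43, with a weaker echo at lag 4 (0.22); the remaining lags stay at or below 0.10.
The dominant spike at lag 2 indicates a seasonal period of 2.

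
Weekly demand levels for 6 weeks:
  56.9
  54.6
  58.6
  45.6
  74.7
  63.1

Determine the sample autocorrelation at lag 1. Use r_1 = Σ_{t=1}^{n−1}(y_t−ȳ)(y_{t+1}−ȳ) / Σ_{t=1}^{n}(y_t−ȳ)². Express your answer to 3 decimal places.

Mean ȳ = (56.9 + 54.6 + 58.6 + 45.6 + 74.7 + 63.1)/6 = 58.9167
Deviations from mean: -2.0167, -4.3167, -0.3167, -13.3167, 15.7833, 4.1833
Σ(y_t−ȳ)(y_{t+1}−ȳ) = (8.7053) + (1.3669) + (4.2169) + (-210.1814) + (66.0269) = -129.8653
Denominator Σ(y_t−ȳ)² = 466.7483
r_1 = -129.8653 / 466.7483 = -0.278

-0.278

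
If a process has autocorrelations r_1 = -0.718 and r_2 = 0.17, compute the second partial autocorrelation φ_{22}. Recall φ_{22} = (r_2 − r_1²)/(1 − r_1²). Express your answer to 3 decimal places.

φ_{22} = (r_2 − r_1²) / (1 − r_1²)
r_1² = (-0.718)² = 0.515524
Numerator = 0.17 − 0.5155 = -0.3455; denominator = 1 − 0.5155 = 0.4845
φ_{22} = -0.3455 / 0.4845 = -0.713

-0.713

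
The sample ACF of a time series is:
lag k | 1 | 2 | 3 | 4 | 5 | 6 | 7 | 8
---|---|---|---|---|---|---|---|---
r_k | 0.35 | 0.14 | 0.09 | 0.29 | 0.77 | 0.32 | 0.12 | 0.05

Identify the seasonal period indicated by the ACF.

The largest autocorrelation is r_5 = 0.77; the remaining lags stay at or below 0.35. The elevated value at lag 1 (0.35), dropping to 0.14 at lag 2, reflects decaying short-term dependence rather than seasonality.
The dominant spike at lag 5 indicates a seasonal period of 5.

5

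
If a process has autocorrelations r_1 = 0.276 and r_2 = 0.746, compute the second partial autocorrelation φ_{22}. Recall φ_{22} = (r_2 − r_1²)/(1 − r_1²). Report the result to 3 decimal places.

φ_{22} = (r_2 − r_1²) / (1 − r_1²)
r_1² = (0.276)² = 0.076176
Numerator = 0.746 − 0.0762 = 0.6698; denominator = 1 − 0.0762 = 0.9238
φ_{22} = 0.6698 / 0.9238 = 0.725

0.725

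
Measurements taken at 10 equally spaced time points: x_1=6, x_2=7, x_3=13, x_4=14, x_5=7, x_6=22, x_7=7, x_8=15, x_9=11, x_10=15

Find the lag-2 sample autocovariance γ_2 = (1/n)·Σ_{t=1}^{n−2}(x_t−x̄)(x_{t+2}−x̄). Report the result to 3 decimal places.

Mean x̄ = (6 + 7 + 13 + 14 + 7 + 22 + 7 + 15 + 11 + 15)/10 = 11.7000
Σ_{t=1}^{8}(x_t−x̄)(x_{t+2}−x̄) = 69.6200
γ_2 = 69.6200 / 10 = 6.962

6.962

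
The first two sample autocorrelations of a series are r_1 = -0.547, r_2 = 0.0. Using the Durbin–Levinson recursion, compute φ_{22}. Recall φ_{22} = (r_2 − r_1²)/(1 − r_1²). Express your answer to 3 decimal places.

-0.427

φ_{22} = (r_2 − r_1²) / (1 − r_1²)
r_1² = (-0.547)² = 0.299209
Numerator = 0.0 − 0.2992 = -0.2992; denominator = 1 − 0.2992 = 0.7008
φ_{22} = -0.2992 / 0.7008 = -0.427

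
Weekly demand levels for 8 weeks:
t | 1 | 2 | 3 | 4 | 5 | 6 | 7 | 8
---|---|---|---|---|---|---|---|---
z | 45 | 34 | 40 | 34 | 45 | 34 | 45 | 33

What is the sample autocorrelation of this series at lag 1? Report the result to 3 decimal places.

Mean z̄ = (45 + 34 + 40 + 34 + 45 + 34 + 45 + 33)/8 = 38.7500
Σ(z_t−z̄)(z_{t+1}−z̄) = (-29.6875) + (-5.9375) + (-5.9375) + (-29.6875) + (-29.6875) + (-29.6875) + (-35.9375) = -166.5625
Denominator Σ(z_t−z̄)² = 219.5000
r_1 = -166.5625 / 219.5000 = -0.759

-0.759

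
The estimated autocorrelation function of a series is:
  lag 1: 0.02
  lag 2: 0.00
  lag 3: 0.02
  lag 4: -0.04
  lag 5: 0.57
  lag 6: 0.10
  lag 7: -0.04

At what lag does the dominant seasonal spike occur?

5

The largest autocorrelation is r_5 = 0.57; the remaining lags stay at or below 0.10.
The dominant spike at lag 5 indicates a seasonal period of 5.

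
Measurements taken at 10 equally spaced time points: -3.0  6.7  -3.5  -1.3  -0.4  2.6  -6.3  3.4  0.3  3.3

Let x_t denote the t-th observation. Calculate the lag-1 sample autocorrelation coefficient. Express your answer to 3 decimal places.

Mean x̄ = (-3.0 + 6.7 − 3.5 − 1.3 − 0.4 + 2.6 − 6.3 + 3.4 + 0.3 + 3.3)/10 = 0.1800
Numerator Σ_{t=1}^{9}(x_t−x̄)(x_{t+1}−x̄) = -75.6124
Denominator Σ(x_t−x̄)² = 136.6560
r_1 = -75.6124 / 136.6560 = -0.553

-0.553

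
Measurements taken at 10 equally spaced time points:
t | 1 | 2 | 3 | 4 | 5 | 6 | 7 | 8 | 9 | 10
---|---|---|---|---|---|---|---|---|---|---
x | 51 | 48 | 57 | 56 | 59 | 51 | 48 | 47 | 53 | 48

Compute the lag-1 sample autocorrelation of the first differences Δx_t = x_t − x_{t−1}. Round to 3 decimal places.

-0.301

First differences Δx: -3, 9, -1, 3, -8, -3, -1, 6, -5
Mean of differences = -0.3333
Numerator Σ(Δx_t−Δx̄)(Δx_{t+1}−Δx̄) = -70.4444
Denominator Σ(Δx_t−Δx̄)² = 234.0000
r_1(Δx) = -70.4444 / 234.0000 = -0.301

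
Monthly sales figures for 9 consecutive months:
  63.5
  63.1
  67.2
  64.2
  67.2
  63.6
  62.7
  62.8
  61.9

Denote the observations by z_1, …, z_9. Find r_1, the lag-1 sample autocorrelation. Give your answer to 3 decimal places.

0.072

Mean z̄ = (63.5 + 63.1 + 67.2 + 64.2 + 67.2 + 63.6 + 62.7 + 62.8 + 61.9)/9 = 64.0222
Numerator Σ_{t=1}^{8}(z_t−z̄)(z_{t+1}−z̄) = 2.1073
Denominator Σ(z_t−z̄)² = 29.2756
r_1 = 2.1073 / 29.2756 = 0.072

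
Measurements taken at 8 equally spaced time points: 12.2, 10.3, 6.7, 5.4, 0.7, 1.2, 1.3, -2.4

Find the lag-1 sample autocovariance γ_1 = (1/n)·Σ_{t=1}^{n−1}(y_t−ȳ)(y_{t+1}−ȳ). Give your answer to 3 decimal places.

Mean ȳ = (12.2 + 10.3 + 6.7 + 5.4 + 0.7 + 1.2 + 1.3 − 2.4)/8 = 4.4250
Deviations: 7.7750, 5.8750, 2.2750, 0.9750, -3.7250, -3.2250, -3.1250, -6.8250
Σ_{t=1}^{7}(y_t−ȳ)(y_{t+1}−ȳ) = 101.0494
γ_1 = 101.0494 / 8 = 12.631

12.631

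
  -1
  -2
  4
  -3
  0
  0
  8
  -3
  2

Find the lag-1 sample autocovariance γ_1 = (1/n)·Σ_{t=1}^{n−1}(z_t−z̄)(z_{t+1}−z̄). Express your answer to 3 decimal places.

-5.615

Mean z̄ = (-1 − 2 + 4 − 3 + 0 + 0 + 8 − 3 + 2)/9 = 0.5556
Σ_{t=1}^{8}(z_t−z̄)(z_{t+1}−z̄) = -50.5309
γ_1 = -50.5309 / 9 = -5.615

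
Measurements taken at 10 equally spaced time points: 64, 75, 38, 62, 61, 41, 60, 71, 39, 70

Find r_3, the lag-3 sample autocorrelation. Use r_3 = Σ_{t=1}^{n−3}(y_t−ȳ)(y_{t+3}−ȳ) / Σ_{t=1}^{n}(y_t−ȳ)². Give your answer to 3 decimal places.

0.472

Mean ȳ = (64 + 75 + 38 + 62 + 61 + 41 + 60 + 71 + 39 + 70)/10 = 58.1000
Numerator Σ_{t=1}^{7}(y_t−ȳ)(y_{t+3}−ȳ) = 809.7700
Denominator Σ(y_t−ȳ)² = 1716.9000
r_3 = 809.7700 / 1716.9000 = 0.472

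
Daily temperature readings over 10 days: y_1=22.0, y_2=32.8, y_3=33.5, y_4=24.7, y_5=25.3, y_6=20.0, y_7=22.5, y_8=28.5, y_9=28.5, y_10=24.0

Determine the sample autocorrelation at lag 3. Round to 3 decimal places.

Mean ȳ = (22.0 + 32.8 + 33.5 + 24.7 + 25.3 + 20.0 + 22.5 + 28.5 + 28.5 + 24.0)/10 = 26.1800
Σ(y_t−ȳ)(y_{t+3}−ȳ) = (6.1864) + (-5.8256) + (-45.2376) + (5.4464) + (-2.0416) + (-14.3376) + (8.0224) = -47.7872
Denominator Σ(y_t−ȳ)² = 185.0960
r_3 = -47.7872 / 185.0960 = -0.258

-0.258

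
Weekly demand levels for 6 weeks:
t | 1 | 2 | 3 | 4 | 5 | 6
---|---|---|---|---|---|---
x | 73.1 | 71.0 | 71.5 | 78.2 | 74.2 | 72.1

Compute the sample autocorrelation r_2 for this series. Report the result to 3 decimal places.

-0.533

Mean x̄ = (73.1 + 71.0 + 71.5 + 78.2 + 74.2 + 72.1)/6 = 73.3500
Deviations from mean: -0.2500, -2.3500, -1.8500, 4.8500, 0.8500, -1.2500
Σ(x_t−x̄)(x_{t+2}−x̄) = (0.4625) + (-11.3975) + (-1.5725) + (-6.0625) = -18.5700
Denominator Σ(x_t−x̄)² = 34.8150
r_2 = -18.5700 / 34.8150 = -0.533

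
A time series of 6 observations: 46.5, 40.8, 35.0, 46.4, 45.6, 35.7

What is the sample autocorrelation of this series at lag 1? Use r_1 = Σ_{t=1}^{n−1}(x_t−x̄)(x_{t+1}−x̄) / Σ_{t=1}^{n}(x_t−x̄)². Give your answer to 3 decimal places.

Mean x̄ = (46.5 + 40.8 + 35.0 + 46.4 + 45.6 + 35.7)/6 = 41.6667
Deviations from mean: 4.8333, -0.8667, -6.6667, 4.7333, 3.9333, -5.9667
Σ(x_t−x̄)(x_{t+1}−x̄) = (-4.1889) + (5.7778) + (-31.5556) + (18.6178) + (-23.4689) = -34.8178
Denominator Σ(x_t−x̄)² = 142.0333
r_1 = -34.8178 / 142.0333 = -0.245

-0.245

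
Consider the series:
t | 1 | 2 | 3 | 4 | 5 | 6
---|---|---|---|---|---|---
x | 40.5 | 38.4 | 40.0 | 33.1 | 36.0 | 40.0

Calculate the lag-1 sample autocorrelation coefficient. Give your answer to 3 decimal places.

Mean x̄ = (40.5 + 38.4 + 40.0 + 33.1 + 36.0 + 40.0)/6 = 38.0000
Deviations from mean: 2.5000, 0.4000, 2.0000, -4.9000, -2.0000, 2.0000
Numerator Σ_{t=1}^{5}(x_t−x̄)(x_{t+1}−x̄) = -2.2000
Denominator Σ(x_t−x̄)² = 42.4200
r_1 = -2.2000 / 42.4200 = -0.052

-0.052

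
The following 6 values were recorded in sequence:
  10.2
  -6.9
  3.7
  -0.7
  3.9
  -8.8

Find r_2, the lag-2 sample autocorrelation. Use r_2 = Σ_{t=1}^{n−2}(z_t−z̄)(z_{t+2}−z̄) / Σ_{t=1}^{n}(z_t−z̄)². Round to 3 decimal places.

Mean z̄ = (10.2 − 6.9 + 3.7 − 0.7 + 3.9 − 8.8)/6 = 0.2333
Numerator Σ_{t=1}^{4}(z_t−z̄)(z_{t+2}−z̄) = 62.3511
Denominator Σ(z_t−z̄)² = 258.1533
r_2 = 62.3511 / 258.1533 = 0.242

0.242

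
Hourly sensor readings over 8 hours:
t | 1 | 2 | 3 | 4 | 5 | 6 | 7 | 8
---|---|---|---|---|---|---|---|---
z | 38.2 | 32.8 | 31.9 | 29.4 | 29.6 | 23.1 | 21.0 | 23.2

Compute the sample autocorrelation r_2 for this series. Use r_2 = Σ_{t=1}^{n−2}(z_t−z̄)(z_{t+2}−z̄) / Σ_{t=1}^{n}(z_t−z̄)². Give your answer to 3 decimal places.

Mean z̄ = (38.2 + 32.8 + 31.9 + 29.4 + 29.6 + 23.1 + 21.0 + 23.2)/8 = 28.6500
Deviations from mean: 9.5500, 4.1500, 3.2500, 0.7500, 0.9500, -5.5500, -7.6500, -5.4500
Σ(z_t−z̄)(z_{t+2}−z̄) = (31.0375) + (3.1125) + (3.0875) + (-4.1625) + (-7.2675) + (30.2475) = 56.0550
Denominator Σ(z_t−z̄)² = 239.4800
r_2 = 56.0550 / 239.4800 = 0.234

0.234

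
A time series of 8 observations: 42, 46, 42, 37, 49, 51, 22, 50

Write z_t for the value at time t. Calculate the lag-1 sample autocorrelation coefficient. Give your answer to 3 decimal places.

Mean z̄ = (42 + 46 + 42 + 37 + 49 + 51 + 22 + 50)/8 = 42.3750
Deviations from mean: -0.3750, 3.6250, -0.3750, -5.3750, 6.6250, 8.6250, -20.3750, 7.6250
Numerator Σ_{t=1}^{7}(z_t−z̄)(z_{t+1}−z̄) = -310.2656
Denominator Σ(z_t−z̄)² = 633.8750
r_1 = -310.2656 / 633.8750 = -0.489

-0.489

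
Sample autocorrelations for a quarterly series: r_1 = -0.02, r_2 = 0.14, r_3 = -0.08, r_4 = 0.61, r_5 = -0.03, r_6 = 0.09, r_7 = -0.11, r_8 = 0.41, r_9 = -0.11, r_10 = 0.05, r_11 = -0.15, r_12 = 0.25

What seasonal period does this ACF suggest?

The largest autocorrelation is r_4 = 0.61, with weaker echoes at lags 8 (0.41) and 12 (0.25); the remaining lags stay at or below 0.14.
The dominant spike at lag 4 indicates a seasonal period of 4.

4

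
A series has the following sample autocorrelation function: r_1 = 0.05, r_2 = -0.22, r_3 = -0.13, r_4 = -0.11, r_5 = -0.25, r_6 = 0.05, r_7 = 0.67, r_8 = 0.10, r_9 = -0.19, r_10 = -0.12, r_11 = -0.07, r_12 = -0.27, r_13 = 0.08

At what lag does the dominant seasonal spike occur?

The largest autocorrelation is r_7 = 0.67; the remaining lags stay at or below 0.10.
The dominant spike at lag 7 indicates a seasonal period of 7.

7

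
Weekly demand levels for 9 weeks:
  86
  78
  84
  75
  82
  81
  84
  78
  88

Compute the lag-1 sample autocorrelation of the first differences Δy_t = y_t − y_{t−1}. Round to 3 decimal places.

First differences Δy: -8, 6, -9, 7, -1, 3, -6, 10
Mean of differences = 0.2500
Numerator Σ(Δy_t−Δȳ)(Δy_{t+1}−Δȳ) = -253.0625
Denominator Σ(Δy_t−Δȳ)² = 375.5000
r_1(Δy) = -253.0625 / 375.5000 = -0.674

-0.674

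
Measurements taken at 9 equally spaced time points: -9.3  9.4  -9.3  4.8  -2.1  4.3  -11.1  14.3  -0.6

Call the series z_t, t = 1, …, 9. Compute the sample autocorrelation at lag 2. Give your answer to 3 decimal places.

Mean z̄ = (-9.3 + 9.4 − 9.3 + 4.8 − 2.1 + 4.3 − 11.1 + 14.3 − 0.6)/9 = 0.0444
Numerator Σ_{t=1}^{7}(z_t−z̄)(z_{t+2}−z̄) = 263.8316
Denominator Σ(z_t−z̄)² = 635.3222
r_2 = 263.8316 / 635.3222 = 0.415

0.415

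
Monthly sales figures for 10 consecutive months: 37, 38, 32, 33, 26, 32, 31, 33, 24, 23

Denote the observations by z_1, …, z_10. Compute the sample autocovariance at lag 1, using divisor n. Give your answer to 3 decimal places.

7.809

Mean z̄ = (37 + 38 + 32 + 33 + 26 + 32 + 31 + 33 + 24 + 23)/10 = 30.9000
Σ_{t=1}^{9}(z_t−z̄)(z_{t+1}−z̄) = 78.0900
γ_1 = 78.0900 / 10 = 7.809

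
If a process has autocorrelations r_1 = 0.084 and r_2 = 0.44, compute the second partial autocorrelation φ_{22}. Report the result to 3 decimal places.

0.436

φ_{22} = (r_2 − r_1²) / (1 − r_1²)
r_1² = (0.084)² = 0.007056
Numerator = 0.44 − 0.0071 = 0.4329; denominator = 1 − 0.0071 = 0.9929
φ_{22} = 0.4329 / 0.9929 = 0.436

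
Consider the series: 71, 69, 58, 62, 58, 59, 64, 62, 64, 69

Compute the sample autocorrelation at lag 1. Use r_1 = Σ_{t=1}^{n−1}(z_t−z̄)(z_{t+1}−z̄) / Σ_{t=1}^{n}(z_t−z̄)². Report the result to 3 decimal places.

0.259

Mean z̄ = (71 + 69 + 58 + 62 + 58 + 59 + 64 + 62 + 64 + 69)/10 = 63.6000
Numerator Σ_{t=1}^{9}(z_t−z̄)(z_{t+1}−z̄) = 52.4400
Denominator Σ(z_t−z̄)² = 202.4000
r_1 = 52.4400 / 202.4000 = 0.259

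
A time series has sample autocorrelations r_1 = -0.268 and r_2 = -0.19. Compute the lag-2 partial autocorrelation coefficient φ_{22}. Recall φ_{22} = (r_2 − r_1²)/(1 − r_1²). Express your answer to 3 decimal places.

-0.282

φ_{22} = (r_2 − r_1²) / (1 − r_1²)
r_1² = (-0.268)² = 0.071824
Numerator = -0.19 − 0.0718 = -0.2618; denominator = 1 − 0.0718 = 0.9282
φ_{22} = -0.2618 / 0.9282 = -0.282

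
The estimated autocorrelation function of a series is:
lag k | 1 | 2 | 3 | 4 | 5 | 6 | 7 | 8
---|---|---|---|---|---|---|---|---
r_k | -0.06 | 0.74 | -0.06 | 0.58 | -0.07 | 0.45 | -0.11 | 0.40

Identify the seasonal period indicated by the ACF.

The largest autocorrelation is r_2 = 0.74, with weaker echoes at lags 4 (0.58), 6 (0.45) and 8 (0.40); the remaining lags stay at or below -0.06.
The dominant spike at lag 2 indicates a seasonal period of 2.

2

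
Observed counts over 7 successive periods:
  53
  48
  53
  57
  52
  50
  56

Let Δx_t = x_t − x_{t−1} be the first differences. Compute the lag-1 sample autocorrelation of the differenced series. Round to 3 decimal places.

First differences Δx: -5, 5, 4, -5, -2, 6
Mean of differences = 0.5000
Numerator Σ(Δx_t−Δx̄)(Δx_{t+1}−Δx̄) = -28.2500
Denominator Σ(Δx_t−Δx̄)² = 129.5000
r_1(Δx) = -28.2500 / 129.5000 = -0.218

-0.218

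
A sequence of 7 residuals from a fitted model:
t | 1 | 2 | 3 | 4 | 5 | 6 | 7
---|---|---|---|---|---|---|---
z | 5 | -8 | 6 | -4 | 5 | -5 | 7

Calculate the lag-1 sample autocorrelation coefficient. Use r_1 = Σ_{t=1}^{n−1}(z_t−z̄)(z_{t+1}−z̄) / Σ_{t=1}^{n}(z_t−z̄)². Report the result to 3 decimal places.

-0.799

Mean z̄ = (5 − 8 + 6 − 4 + 5 − 5 + 7)/7 = 0.8571
Deviations from mean: 4.1429, -8.8571, 5.1429, -4.8571, 4.1429, -5.8571, 6.1429
Σ(z_t−z̄)(z_{t+1}−z̄) = (-36.6939) + (-45.5510) + (-24.9796) + (-20.1224) + (-24.2653) + (-35.9796) = -187.5918
Denominator Σ(z_t−z̄)² = 234.8571
r_1 = -187.5918 / 234.8571 = -0.799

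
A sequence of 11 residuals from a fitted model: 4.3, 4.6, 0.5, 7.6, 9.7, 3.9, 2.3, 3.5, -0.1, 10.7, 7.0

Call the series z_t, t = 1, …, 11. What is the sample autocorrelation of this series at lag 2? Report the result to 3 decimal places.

-0.314

Mean z̄ = (4.3 + 4.6 + 0.5 + 7.6 + 9.7 + 3.9 + 2.3 + 3.5 − 0.1 + 10.7 + 7.0)/11 = 4.9091
Numerator Σ_{t=1}^{9}(z_t−z̄)(z_{t+2}−z̄) = -38.6274
Denominator Σ(z_t−z̄)² = 122.9091
r_2 = -38.6274 / 122.9091 = -0.314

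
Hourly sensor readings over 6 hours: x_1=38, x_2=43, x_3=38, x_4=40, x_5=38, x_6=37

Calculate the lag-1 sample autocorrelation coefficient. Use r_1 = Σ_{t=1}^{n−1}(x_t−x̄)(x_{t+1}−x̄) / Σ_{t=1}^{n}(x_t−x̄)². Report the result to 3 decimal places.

Mean x̄ = (38 + 43 + 38 + 40 + 38 + 37)/6 = 39.0000
Σ(x_t−x̄)(x_{t+1}−x̄) = (-4.0000) + (-4.0000) + (-1.0000) + (-1.0000) + (2.0000) = -8.0000
Denominator Σ(x_t−x̄)² = 24.0000
r_1 = -8.0000 / 24.0000 = -0.333

-0.333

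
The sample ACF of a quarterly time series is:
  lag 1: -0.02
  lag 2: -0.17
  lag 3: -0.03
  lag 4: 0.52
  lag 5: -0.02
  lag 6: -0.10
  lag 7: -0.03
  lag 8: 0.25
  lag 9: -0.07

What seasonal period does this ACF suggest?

4

The largest autocorrelation is r_4 = 0.52, with a weaker echo at lag 8 (0.25); the remaining lags stay at or below -0.02.
The dominant spike at lag 4 indicates a seasonal period of 4.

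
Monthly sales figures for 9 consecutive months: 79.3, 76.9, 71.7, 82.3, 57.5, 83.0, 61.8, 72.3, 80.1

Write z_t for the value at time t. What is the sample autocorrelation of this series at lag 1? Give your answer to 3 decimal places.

-0.608

Mean z̄ = (79.3 + 76.9 + 71.7 + 82.3 + 57.5 + 83.0 + 61.8 + 72.3 + 80.1)/9 = 73.8778
Numerator Σ_{t=1}^{8}(z_t−z̄)(z_{t+1}−z̄) = -396.8127
Denominator Σ(z_t−z̄)² = 652.7356
r_1 = -396.8127 / 652.7356 = -0.608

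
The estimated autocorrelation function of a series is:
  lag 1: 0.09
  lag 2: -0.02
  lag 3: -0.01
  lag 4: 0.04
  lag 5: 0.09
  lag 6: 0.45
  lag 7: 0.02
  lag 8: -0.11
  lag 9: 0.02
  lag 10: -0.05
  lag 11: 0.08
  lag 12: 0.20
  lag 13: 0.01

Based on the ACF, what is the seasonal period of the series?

6

The largest autocorrelation is r_6 = 0.45, with a weaker echo at lag 12 (0.20); the remaining lags stay at or below 0.09.
The dominant spike at lag 6 indicates a seasonal period of 6.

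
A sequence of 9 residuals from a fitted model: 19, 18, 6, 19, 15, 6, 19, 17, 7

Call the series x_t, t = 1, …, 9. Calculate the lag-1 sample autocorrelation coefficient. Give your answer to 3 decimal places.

Mean x̄ = (19 + 18 + 6 + 19 + 15 + 6 + 19 + 17 + 7)/9 = 14.0000
Numerator Σ_{t=1}^{8}(x_t−x̄)(x_{t+1}−x̄) = -101.0000
Denominator Σ(x_t−x̄)² = 278.0000
r_1 = -101.0000 / 278.0000 = -0.363

-0.363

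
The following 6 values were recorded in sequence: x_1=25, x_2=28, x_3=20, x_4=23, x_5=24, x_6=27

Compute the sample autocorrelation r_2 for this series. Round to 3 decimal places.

Mean x̄ = (25 + 28 + 20 + 23 + 24 + 27)/6 = 24.5000
Deviations from mean: 0.5000, 3.5000, -4.5000, -1.5000, -0.5000, 2.5000
Numerator Σ_{t=1}^{4}(x_t−x̄)(x_{t+2}−x̄) = -9.0000
Denominator Σ(x_t−x̄)² = 41.5000
r_2 = -9.0000 / 41.5000 = -0.217

-0.217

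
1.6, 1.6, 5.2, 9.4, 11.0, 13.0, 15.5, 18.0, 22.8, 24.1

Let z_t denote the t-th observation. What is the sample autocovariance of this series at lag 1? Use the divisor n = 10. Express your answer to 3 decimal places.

Mean z̄ = (1.6 + 1.6 + 5.2 + 9.4 + 11.0 + 13.0 + 15.5 + 18.0 + 22.8 + 24.1)/10 = 12.2200
Σ_{t=1}^{9}(z_t−z̄)(z_{t+1}−z̄) = 417.9816
γ_1 = 417.9816 / 10 = 41.798

41.798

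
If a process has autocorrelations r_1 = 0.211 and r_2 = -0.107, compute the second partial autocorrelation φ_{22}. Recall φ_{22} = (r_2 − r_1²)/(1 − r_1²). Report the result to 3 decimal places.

φ_{22} = (r_2 − r_1²) / (1 − r_1²)
r_1² = (0.211)² = 0.044521
Numerator = -0.107 − 0.0445 = -0.1515; denominator = 1 − 0.0445 = 0.9555
φ_{22} = -0.1515 / 0.9555 = -0.159

-0.159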